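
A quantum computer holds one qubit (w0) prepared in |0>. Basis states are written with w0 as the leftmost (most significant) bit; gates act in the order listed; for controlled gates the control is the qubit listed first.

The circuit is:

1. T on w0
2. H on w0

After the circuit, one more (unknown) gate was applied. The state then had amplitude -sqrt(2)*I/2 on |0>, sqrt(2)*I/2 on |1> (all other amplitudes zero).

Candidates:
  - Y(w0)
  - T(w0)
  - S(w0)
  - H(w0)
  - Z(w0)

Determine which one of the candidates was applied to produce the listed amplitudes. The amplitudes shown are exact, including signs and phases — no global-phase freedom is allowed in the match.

The applied gate was Y(w0).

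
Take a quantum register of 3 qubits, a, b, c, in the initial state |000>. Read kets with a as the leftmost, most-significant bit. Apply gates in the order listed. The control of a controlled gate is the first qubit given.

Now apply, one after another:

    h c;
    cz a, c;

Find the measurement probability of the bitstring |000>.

A full measurement returns |000> with probability 1/2.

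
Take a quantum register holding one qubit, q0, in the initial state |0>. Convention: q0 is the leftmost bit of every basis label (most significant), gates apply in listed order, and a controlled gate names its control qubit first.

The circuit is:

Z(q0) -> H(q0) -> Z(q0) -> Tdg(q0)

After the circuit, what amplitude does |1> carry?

|1> carries amplitude sqrt(2)*exp(3*I*pi/4)/2 in the final state.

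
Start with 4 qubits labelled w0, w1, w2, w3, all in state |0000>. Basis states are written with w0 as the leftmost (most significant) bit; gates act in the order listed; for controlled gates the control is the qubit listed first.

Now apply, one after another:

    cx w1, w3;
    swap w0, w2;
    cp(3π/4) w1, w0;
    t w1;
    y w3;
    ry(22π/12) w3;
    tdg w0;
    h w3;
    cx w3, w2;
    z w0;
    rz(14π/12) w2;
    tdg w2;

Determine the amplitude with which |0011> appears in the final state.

The final state's coefficient on |0011> equals exp(5*I*pi/6)/2.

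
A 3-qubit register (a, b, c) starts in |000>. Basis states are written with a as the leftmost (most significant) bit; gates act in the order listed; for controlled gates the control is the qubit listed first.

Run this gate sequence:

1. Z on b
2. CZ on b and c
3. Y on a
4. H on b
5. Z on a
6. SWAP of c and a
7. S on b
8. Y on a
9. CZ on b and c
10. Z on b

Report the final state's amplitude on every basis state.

After the circuit, the state carries amplitude sqrt(2)/2 on |101>, sqrt(2)*I/2 on |111>, and 0 on every other basis state.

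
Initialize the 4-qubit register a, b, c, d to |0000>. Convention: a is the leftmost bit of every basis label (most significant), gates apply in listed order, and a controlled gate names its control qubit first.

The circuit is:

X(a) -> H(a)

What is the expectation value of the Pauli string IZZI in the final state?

The expectation value of IZZI is 1.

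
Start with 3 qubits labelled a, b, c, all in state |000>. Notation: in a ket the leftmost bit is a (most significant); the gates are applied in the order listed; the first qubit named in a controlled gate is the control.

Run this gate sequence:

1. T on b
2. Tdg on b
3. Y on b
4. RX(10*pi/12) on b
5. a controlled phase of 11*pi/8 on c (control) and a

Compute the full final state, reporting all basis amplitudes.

After the circuit, the state carries amplitude sqrt(2)/4 + sqrt(6)/4 on |000>, I*(-sqrt(2) + sqrt(6))/4 on |010>, and 0 on every other basis state.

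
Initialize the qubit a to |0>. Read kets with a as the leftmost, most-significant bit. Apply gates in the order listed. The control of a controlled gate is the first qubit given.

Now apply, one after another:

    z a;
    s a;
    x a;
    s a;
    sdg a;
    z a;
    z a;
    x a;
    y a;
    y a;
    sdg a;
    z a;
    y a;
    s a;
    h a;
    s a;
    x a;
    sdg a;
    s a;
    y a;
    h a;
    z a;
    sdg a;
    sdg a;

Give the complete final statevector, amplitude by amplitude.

The final amplitudes are -1/2 + I/2 on |0>, 1/2 + I/2 on |1>.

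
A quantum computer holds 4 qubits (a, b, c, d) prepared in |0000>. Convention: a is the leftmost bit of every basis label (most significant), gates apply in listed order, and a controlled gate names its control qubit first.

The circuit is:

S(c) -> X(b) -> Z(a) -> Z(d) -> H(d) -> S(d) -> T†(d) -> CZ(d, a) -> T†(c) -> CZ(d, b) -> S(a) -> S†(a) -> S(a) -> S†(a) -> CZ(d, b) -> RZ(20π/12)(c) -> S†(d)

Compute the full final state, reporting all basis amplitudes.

The final amplitudes are -sqrt(2)*exp(I*pi/6)/2 on |0100>, sqrt(2)*exp(11*I*pi/12)/2 on |0101>, and 0 on every other basis state.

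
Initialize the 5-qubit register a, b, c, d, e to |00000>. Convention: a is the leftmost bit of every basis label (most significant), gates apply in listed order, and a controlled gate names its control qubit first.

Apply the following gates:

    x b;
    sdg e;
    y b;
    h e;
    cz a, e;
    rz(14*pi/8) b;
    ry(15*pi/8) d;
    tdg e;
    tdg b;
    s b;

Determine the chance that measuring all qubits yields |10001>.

A full measurement returns |10001> with probability 0.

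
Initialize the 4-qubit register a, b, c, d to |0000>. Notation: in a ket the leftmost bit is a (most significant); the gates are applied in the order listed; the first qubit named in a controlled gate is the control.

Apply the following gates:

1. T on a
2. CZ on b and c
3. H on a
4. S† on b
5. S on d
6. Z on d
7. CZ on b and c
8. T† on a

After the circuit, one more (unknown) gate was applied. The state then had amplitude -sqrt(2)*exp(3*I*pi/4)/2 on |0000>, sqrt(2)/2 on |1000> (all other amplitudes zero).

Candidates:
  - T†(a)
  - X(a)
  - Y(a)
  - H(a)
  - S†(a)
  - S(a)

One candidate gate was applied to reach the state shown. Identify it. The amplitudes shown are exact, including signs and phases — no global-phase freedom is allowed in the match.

It was X(a) that produced the state shown.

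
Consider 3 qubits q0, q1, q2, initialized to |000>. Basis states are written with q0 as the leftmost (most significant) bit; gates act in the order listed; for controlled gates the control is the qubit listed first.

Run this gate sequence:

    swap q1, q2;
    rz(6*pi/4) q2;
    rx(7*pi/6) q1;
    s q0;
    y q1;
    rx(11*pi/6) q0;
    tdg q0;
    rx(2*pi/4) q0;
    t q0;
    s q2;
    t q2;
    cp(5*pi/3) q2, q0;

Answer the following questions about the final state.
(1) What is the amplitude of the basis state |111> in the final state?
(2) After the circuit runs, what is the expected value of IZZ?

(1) |111> carries amplitude 0 in the final state.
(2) The observable IZZ averages to sqrt(3)/2.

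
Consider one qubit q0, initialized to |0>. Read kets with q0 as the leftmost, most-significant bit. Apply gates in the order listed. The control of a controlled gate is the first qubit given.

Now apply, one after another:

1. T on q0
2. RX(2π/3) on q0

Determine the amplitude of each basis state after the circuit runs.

The resulting statevector has amplitude 1/2 on |0>, -sqrt(3)*I/2 on |1>.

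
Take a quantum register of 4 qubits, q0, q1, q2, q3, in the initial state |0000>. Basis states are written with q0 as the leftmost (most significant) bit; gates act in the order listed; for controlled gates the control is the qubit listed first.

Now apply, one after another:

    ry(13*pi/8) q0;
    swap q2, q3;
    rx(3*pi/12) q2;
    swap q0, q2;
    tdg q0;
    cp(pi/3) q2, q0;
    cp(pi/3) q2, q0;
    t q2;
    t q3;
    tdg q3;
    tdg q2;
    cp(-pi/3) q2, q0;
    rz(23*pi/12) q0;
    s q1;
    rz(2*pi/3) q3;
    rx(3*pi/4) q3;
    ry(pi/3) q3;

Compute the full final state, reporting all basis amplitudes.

After the circuit, the state carries amplitude -sqrt(3)*sqrt(1/2 - sqrt(2)/4)*sqrt(sqrt(2)/4 + 1/2)*exp(17*I*pi/24)*cos(3*pi/16)/2 - sqrt(2)*I*exp(17*I*pi/24)*cos(3*pi/16)/8 - I*exp(17*I*pi/24)*cos(3*pi/16)/4 on |0000>, sqrt(3)*I*exp(17*I*pi/24)*cos(3*pi/16)/4 + sqrt(6)*I*exp(17*I*pi/24)*cos(3*pi/16)/8 - sqrt(1/2 - sqrt(2)/4)*sqrt(sqrt(2)/4 + 1/2)*exp(17*I*pi/24)*cos(3*pi/16)/2 on |0001>, I*exp(17*I*pi/24)*sin(3*pi/16)/4 + sqrt(2)*I*exp(17*I*pi/24)*sin(3*pi/16)/8 + sqrt(3)*sqrt(1/2 - sqrt(2)/4)*sqrt(sqrt(2)/4 + 1/2)*exp(17*I*pi/24)*sin(3*pi/16)/2 on |0010>, sqrt(1/2 - sqrt(2)/4)*sqrt(sqrt(2)/4 + 1/2)*exp(17*I*pi/24)*sin(3*pi/16)/2 - sqrt(6)*I*exp(17*I*pi/24)*sin(3*pi/16)/8 - sqrt(3)*I*exp(17*I*pi/24)*sin(3*pi/16)/4 on |0011>, 0 on |0100>, 0 on |0101>, 0 on |0110>, 0 on |0111>, -sqrt(1/2 - sqrt(2)/4)*sqrt(sqrt(2)/4 + 1/2)*exp(3*I*pi/8)*cos(3*pi/16)/2 - sqrt(6)*I*exp(3*I*pi/8)*cos(3*pi/16)/8 + sqrt(3)*I*exp(3*I*pi/8)*cos(3*pi/16)/4 on |1000>, -sqrt(2)*I*exp(3*I*pi/8)*cos(3*pi/16)/8 + I*exp(3*I*pi/8)*cos(3*pi/16)/4 + sqrt(3)*sqrt(1/2 - sqrt(2)/4)*sqrt(sqrt(2)/4 + 1/2)*exp(3*I*pi/8)*cos(3*pi/16)/2 on |1001>, sqrt(6)*I*exp(17*I*pi/24)*sin(3*pi/16)/8 + sqrt(1/2 - sqrt(2)/4)*sqrt(sqrt(2)/4 + 1/2)*exp(17*I*pi/24)*sin(3*pi/16)/2 - sqrt(3)*I*exp(17*I*pi/24)*sin(3*pi/16)/4 on |1010>, -sqrt(3)*sqrt(1/2 - sqrt(2)/4)*sqrt(sqrt(2)/4 + 1/2)*exp(17*I*pi/24)*sin(3*pi/16)/2 + sqrt(2)*I*exp(17*I*pi/24)*sin(3*pi/16)/8 - I*exp(17*I*pi/24)*sin(3*pi/16)/4 on |1011>, 0 on |1100>, 0 on |1101>, 0 on |1110>, 0 on |1111>.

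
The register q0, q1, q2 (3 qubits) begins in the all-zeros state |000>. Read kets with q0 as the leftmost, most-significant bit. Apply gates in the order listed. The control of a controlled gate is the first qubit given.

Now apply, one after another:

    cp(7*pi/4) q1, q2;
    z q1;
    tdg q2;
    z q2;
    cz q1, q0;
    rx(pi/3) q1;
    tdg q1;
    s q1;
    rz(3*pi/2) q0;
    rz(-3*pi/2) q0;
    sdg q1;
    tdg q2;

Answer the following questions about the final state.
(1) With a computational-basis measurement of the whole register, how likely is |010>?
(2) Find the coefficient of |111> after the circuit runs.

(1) Outcome |010> occurs with probability 1/4. Key observation: steps 8-11 multiply out to the identity, so the circuit reduces to the remaining gates.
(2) |111> carries amplitude 0 in the final state.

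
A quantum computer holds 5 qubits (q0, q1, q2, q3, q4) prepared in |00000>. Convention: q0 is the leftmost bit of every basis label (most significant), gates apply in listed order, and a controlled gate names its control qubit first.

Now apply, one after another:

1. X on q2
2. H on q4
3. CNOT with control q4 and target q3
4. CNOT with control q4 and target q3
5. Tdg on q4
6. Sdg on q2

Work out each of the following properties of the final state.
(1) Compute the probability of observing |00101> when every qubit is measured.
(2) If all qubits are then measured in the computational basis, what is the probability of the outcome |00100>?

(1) A full measurement returns |00101> with probability 1/2. Key observation: steps 3-4 multiply out to the identity, so the circuit reduces to the remaining gates.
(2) A full measurement returns |00100> with probability 1/2.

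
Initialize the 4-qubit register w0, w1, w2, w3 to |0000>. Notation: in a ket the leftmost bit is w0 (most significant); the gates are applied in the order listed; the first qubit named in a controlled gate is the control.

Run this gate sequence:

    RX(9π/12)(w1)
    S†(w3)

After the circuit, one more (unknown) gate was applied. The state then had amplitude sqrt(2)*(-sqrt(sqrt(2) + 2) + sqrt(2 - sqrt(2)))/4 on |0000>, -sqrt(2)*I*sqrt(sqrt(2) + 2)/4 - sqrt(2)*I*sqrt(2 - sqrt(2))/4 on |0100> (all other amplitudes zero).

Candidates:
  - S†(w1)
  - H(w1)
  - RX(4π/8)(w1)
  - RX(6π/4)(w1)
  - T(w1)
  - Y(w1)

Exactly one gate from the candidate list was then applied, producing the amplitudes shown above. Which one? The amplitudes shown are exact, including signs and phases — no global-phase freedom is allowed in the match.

It was RX(4π/8)(w1) that produced the state shown.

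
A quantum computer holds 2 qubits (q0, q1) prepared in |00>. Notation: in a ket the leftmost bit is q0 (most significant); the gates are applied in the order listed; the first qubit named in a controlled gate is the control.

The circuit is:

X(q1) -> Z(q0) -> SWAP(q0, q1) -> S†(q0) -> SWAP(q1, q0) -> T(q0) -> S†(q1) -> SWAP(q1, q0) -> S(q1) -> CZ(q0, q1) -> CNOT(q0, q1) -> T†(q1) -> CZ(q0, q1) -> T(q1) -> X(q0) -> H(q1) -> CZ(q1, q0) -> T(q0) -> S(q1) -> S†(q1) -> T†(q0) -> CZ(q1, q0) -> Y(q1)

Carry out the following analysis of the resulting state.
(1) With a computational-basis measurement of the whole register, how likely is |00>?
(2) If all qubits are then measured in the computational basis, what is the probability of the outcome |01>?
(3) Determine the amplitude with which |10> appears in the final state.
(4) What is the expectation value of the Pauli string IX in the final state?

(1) Outcome |00> occurs with probability 1/2. Key observation: steps 17-22 multiply out to the identity, so the circuit reduces to the remaining gates.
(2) Outcome |01> occurs with probability 1/2.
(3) |10> carries amplitude 0 in the final state.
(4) The observable IX averages to 1.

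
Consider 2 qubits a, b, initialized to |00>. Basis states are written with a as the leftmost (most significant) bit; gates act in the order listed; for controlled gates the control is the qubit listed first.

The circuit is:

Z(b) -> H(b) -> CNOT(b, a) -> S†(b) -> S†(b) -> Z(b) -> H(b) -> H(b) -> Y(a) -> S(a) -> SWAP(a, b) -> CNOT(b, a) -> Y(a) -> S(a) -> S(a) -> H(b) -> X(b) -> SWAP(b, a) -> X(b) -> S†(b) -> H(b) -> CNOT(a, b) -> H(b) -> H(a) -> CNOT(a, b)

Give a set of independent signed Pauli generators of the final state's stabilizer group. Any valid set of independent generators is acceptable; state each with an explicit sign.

The stabilizer group can be generated by +XY, -ZZ, among other valid generating sets.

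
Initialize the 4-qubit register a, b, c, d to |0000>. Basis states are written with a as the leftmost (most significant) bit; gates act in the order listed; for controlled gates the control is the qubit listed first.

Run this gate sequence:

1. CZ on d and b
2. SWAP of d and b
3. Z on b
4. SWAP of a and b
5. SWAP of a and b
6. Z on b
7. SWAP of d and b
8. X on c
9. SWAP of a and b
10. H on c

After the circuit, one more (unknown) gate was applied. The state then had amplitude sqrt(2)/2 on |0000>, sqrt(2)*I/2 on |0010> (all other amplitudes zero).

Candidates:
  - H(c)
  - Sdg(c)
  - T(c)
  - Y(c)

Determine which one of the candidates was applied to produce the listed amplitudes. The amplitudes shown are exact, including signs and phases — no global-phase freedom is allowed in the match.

It was Sdg(c) that produced the state shown. Key observation: gates 2-7 undo each other exactly, leaving only the rest of the circuit to track.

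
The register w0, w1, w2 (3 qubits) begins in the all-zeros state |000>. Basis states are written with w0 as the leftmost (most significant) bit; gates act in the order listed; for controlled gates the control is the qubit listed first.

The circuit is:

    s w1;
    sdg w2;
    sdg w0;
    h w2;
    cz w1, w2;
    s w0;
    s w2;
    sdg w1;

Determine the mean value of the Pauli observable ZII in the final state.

The expectation value of ZII is 1.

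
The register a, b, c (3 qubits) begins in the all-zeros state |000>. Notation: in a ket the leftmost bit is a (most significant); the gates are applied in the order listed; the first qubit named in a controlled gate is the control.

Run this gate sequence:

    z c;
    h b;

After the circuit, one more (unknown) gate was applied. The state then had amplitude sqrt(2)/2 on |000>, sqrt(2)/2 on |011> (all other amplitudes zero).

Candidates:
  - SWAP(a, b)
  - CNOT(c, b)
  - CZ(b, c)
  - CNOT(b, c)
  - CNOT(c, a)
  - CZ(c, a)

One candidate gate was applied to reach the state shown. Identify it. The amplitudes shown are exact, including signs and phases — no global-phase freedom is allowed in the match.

The applied gate was CNOT(b, c).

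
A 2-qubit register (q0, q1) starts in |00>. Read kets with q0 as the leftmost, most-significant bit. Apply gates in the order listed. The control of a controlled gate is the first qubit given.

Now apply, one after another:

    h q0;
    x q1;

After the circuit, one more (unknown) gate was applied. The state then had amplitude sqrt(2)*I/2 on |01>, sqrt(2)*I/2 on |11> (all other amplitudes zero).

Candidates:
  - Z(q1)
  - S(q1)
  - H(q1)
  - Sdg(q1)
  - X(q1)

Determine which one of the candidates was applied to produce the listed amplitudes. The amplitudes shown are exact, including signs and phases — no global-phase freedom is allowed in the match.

It was S(q1) that produced the state shown.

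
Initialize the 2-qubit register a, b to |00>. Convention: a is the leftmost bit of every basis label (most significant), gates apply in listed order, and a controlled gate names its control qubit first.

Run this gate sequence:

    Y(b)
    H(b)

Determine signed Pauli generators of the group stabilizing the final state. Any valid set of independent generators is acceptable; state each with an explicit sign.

The stabilizer group can be generated by -IX, +ZI, among other valid generating sets.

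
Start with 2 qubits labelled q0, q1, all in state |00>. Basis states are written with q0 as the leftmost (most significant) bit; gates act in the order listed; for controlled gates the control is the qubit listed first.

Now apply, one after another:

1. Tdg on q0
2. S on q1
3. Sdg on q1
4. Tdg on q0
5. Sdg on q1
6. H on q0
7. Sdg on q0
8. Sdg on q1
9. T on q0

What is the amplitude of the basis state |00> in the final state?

|00> carries amplitude sqrt(2)/2 in the final state.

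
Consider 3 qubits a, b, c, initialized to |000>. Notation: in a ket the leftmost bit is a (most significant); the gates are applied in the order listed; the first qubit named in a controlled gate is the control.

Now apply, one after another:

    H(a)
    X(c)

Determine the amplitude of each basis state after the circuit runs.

The final amplitudes are sqrt(2)/2 on |001>, sqrt(2)/2 on |101>, and 0 on every other basis state.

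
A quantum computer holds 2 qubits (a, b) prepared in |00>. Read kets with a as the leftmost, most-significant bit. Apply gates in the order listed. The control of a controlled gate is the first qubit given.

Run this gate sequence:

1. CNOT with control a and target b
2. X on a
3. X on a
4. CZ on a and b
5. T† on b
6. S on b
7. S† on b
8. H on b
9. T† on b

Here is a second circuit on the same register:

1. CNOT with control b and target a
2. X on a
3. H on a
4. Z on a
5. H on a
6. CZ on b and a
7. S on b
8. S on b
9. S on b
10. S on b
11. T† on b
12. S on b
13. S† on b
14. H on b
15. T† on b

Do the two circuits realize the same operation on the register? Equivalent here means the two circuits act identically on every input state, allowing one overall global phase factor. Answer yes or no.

No — the two circuits implement different unitaries, even allowing a global phase.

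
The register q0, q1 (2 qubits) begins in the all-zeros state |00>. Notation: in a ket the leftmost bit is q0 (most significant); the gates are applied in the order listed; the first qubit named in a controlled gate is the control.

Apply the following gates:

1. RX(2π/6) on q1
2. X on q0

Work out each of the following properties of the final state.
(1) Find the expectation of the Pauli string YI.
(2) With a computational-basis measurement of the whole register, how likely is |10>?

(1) The observable YI averages to 0.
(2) A full measurement returns |10> with probability 3/4.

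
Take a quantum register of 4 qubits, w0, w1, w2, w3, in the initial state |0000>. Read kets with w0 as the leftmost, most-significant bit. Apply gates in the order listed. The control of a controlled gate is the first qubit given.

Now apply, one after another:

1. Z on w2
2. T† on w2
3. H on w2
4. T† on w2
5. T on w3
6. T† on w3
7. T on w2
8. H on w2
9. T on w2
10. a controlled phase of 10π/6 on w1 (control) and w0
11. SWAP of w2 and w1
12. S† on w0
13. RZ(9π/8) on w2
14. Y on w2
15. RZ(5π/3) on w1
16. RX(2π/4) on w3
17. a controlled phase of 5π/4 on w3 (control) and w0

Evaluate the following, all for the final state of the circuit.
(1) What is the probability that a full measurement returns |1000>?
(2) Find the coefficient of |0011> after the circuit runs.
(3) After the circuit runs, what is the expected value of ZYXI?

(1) Outcome |1000> occurs with probability 0. Key observation: the block from step 3 through step 8 cancels to the identity and can be dropped.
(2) The amplitude on |0011> is sqrt(2)*exp(29*I*pi/48)/2.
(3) The observable ZYXI averages to 0.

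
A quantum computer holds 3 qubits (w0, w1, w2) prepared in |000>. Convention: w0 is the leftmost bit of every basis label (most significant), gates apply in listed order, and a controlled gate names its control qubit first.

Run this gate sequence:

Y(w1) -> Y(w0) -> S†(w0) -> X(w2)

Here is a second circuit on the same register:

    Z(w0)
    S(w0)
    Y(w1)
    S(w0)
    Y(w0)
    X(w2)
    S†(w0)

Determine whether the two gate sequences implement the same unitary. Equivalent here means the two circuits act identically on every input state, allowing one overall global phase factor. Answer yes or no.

Yes, they are equivalent — the unitaries differ by at most a global phase.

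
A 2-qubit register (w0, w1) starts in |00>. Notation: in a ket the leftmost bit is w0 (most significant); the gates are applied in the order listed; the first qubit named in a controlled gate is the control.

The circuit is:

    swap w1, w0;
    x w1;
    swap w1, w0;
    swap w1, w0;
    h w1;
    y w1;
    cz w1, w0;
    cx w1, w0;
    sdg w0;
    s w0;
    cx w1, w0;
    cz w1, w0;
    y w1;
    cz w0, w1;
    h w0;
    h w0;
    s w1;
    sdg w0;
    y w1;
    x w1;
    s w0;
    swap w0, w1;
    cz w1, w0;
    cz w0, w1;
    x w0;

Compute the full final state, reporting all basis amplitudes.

The resulting statevector has amplitude -sqrt(2)/2 on |00>, 0 on |01>, sqrt(2)*I/2 on |10>, 0 on |11>. Key observation: gates 6-13 undo each other exactly, leaving only the rest of the circuit to track.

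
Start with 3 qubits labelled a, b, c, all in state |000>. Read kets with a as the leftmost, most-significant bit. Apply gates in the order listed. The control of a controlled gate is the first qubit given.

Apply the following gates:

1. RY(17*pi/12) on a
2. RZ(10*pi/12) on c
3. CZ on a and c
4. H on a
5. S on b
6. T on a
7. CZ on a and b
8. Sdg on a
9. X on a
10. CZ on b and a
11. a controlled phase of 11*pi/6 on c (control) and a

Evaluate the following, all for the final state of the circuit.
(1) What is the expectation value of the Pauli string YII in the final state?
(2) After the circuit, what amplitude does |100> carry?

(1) In the final state, YII has expectation 1/4 - sqrt(3)/4.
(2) The final state's coefficient on |100> equals (-sqrt(2*sqrt(2) + 4)/8 - sqrt(12 - 6*sqrt(2))/8 - sqrt(4 - 2*sqrt(2))/8 + sqrt(6*sqrt(2) + 12)/8)*exp(7*I*pi/12).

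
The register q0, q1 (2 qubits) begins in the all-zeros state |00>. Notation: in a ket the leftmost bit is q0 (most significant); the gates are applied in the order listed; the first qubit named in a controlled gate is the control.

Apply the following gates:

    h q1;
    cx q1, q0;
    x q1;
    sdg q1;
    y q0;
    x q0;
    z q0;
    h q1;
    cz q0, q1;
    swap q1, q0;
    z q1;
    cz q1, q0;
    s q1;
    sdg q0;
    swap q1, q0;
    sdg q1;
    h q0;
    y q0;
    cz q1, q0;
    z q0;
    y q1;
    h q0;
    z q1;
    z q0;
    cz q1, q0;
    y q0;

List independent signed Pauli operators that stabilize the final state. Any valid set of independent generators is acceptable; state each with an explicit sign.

The stabilizer group can be generated by +XI, +IX, among other valid generating sets.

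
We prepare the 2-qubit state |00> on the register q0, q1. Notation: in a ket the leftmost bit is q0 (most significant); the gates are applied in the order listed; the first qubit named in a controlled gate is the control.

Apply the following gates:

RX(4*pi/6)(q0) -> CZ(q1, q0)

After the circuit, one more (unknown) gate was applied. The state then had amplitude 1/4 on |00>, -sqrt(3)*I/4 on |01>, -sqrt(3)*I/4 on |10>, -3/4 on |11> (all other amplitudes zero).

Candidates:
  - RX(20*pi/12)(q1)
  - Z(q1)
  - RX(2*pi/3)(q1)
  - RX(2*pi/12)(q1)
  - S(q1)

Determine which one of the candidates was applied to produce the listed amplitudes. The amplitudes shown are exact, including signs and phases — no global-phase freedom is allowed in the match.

It was RX(2*pi/3)(q1) that produced the state shown.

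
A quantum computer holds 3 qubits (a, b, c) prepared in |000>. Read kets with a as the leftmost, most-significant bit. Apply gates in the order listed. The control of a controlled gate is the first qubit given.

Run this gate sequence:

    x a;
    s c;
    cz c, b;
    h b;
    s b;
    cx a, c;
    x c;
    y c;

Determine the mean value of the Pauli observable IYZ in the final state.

The observable IYZ averages to -1.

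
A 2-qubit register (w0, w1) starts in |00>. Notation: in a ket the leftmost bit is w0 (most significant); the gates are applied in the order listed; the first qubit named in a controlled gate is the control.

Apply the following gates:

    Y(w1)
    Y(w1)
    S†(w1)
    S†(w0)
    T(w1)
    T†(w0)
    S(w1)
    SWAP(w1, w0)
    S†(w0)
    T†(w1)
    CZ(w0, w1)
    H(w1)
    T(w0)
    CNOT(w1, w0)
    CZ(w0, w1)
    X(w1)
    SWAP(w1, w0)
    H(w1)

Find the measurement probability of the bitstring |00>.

A full measurement returns |00> with probability 1/4.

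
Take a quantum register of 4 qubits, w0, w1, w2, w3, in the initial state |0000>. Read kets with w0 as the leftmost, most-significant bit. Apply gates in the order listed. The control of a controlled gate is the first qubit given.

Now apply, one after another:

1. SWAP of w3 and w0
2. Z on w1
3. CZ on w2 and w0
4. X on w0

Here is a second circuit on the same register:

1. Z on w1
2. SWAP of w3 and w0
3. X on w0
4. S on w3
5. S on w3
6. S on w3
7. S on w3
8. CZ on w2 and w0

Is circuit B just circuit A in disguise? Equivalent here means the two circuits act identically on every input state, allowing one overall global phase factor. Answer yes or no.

No: there is an input state on which the two circuits produce genuinely different outputs (not merely differing by a phase).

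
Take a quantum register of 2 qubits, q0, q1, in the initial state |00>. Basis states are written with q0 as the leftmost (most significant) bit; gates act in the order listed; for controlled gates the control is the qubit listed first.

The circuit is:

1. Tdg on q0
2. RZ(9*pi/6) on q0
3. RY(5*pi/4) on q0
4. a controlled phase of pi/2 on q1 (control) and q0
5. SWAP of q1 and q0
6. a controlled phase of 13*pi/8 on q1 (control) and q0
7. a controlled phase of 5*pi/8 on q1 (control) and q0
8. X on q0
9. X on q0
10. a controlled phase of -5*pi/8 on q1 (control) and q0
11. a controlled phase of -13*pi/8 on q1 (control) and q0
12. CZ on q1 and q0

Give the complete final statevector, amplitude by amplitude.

The resulting statevector has amplitude sqrt(2 - sqrt(2))*exp(I*pi/4)/2 on |00>, -sqrt(sqrt(2) + 2)*exp(I*pi/4)/2 on |01>, 0 on |10>, 0 on |11>. Key observation: the block from step 6 through step 11 cancels to the identity and can be dropped.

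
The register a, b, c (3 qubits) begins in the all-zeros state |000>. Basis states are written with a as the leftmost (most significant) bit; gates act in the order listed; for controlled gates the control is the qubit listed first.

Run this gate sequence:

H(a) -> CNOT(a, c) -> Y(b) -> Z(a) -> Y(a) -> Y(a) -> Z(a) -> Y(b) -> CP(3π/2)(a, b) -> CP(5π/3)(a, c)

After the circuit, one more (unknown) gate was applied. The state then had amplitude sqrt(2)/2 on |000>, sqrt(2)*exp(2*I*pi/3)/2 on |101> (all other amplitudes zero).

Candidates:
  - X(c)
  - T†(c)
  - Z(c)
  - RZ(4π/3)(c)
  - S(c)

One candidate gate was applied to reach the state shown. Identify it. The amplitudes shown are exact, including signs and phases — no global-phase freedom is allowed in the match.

The unique candidate consistent with the amplitudes is Z(c).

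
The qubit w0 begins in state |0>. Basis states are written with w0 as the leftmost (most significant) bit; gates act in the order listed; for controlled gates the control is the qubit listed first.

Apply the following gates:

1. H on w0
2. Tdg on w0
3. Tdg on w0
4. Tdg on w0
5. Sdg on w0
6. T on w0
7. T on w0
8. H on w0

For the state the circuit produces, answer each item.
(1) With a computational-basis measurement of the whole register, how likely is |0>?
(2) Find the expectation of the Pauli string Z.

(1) Outcome |0> occurs with probability 1/2 - sqrt(2)/4.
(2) The expectation value of Z is -sqrt(2)/2.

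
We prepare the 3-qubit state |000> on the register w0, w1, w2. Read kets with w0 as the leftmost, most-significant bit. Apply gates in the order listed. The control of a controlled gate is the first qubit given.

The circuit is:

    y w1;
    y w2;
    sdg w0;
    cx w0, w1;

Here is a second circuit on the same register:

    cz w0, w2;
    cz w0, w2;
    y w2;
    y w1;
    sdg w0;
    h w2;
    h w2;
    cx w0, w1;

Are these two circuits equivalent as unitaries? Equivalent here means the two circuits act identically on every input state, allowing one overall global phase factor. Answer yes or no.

Yes, they are equivalent — the unitaries differ by at most a global phase.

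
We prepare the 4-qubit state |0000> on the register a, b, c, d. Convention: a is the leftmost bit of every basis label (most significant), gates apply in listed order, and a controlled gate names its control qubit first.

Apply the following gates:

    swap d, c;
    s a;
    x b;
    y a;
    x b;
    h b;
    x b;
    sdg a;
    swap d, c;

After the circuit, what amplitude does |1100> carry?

The amplitude on |1100> is sqrt(2)/2.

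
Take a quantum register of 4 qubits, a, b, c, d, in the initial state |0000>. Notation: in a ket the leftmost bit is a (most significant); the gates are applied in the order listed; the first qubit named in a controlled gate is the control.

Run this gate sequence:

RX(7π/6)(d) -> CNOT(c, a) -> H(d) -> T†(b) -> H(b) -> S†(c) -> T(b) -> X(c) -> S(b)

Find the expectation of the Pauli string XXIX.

In the final state, XXIX has expectation 0.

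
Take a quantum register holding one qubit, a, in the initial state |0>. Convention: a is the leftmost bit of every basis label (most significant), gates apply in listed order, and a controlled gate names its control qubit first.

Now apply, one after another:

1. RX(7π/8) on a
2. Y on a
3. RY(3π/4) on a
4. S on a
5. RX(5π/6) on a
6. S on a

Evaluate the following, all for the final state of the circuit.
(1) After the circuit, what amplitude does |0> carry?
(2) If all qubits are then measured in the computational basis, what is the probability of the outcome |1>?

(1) |0> carries amplitude -sqrt(6)*sqrt(sqrt(2)/4 + 1/2)*sin(7*pi/16)/4 - sqrt(2)*sqrt(sqrt(2)/4 + 1/2)*sin(7*pi/16)/4 - sqrt(6)*sqrt(1/2 - sqrt(2)/4)*sin(7*pi/16)/4 + sqrt(2)*sqrt(1/2 - sqrt(2)/4)*sin(7*pi/16)/4 - sqrt(6)*I*sqrt(sqrt(2)/4 + 1/2)*cos(7*pi/16)/4 + sqrt(2)*I*sqrt(1/2 - sqrt(2)/4)*cos(7*pi/16)/4 + sqrt(6)*I*sqrt(1/2 - sqrt(2)/4)*cos(7*pi/16)/4 + sqrt(2)*I*sqrt(sqrt(2)/4 + 1/2)*cos(7*pi/16)/4 in the final state.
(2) The probability of measuring |1> is -sqrt(6)*sin(7*pi/16)**2/8 - sqrt(1/2 - sqrt(2)/4)*sqrt(sqrt(2)/4 + 1/2)*sin(7*pi/16)**2/2 + sqrt(1/2 - sqrt(2)/4)*sqrt(sqrt(2)/4 + 1/2)*cos(7*pi/16)**2/2 + sqrt(6)*cos(7*pi/16)**2/8 + cos(7*pi/16)**2/2 + sin(7*pi/16)**2/2.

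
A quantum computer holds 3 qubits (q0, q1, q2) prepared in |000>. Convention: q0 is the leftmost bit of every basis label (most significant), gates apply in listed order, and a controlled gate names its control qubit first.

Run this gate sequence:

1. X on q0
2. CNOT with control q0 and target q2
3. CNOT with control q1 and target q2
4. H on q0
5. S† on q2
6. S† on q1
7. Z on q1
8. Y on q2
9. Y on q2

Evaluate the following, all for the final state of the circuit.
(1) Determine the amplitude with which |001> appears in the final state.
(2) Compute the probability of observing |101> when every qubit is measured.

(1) The amplitude on |001> is -sqrt(2)*I/2.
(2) A full measurement returns |101> with probability 1/2.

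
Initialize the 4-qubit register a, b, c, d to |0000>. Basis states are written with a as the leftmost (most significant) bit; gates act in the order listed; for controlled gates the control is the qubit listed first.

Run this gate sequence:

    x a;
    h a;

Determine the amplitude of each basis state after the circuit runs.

The final amplitudes are sqrt(2)/2 on |0000>, -sqrt(2)/2 on |1000>, and 0 on every other basis state.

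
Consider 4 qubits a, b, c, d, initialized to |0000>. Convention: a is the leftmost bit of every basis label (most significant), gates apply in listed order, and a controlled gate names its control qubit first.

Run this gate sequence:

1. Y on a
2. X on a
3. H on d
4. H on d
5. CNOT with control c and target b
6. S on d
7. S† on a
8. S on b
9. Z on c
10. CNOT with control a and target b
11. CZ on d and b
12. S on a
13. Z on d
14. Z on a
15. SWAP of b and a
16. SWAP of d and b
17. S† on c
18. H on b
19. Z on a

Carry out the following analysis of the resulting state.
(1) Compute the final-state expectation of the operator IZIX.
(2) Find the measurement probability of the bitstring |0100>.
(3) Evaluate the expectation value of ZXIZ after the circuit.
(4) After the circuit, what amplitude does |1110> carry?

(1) The expectation value of IZIX is 0.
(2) A full measurement returns |0100> with probability 1/2.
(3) The observable ZXIZ averages to 1.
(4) |1110> carries amplitude 0 in the final state.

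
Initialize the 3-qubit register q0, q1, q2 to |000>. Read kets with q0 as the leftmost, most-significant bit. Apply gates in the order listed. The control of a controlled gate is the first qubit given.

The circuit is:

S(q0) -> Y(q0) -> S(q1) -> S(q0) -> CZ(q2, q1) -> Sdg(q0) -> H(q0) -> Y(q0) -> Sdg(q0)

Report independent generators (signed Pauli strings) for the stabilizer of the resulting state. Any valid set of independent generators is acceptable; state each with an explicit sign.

The final state is stabilized by the group generated by -YII, +IZI, +IIZ; other independent generating sets are equally valid.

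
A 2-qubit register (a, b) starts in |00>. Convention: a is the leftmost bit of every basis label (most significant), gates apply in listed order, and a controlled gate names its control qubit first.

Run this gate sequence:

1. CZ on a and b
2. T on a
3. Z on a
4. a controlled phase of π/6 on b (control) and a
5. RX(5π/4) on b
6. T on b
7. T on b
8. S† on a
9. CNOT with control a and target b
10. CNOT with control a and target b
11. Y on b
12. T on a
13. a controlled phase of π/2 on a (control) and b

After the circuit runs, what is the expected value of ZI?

In the final state, ZI has expectation 1.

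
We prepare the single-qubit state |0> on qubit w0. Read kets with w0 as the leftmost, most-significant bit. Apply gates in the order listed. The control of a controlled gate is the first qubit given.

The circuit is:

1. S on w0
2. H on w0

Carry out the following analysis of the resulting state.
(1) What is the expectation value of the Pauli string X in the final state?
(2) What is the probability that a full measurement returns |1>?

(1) The expectation value of X is 1.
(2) The probability of measuring |1> is 1/2.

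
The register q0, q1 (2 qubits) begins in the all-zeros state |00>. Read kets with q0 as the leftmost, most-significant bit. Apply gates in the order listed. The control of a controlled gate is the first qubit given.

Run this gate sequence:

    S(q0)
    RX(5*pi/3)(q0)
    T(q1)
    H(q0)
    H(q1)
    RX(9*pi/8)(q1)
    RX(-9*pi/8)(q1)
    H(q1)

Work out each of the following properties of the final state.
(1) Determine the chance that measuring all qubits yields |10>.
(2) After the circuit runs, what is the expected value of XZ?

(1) A full measurement returns |10> with probability 1/2. Key observation: gates 5-8 undo each other exactly, leaving only the rest of the circuit to track.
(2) In the final state, XZ has expectation 1/2.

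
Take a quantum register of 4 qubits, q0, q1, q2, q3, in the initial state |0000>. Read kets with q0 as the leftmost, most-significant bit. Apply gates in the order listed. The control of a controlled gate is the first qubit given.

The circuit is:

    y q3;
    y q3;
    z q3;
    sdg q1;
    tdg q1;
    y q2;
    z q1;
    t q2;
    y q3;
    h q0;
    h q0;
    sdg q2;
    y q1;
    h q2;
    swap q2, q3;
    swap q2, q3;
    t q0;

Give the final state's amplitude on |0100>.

The amplitude on |0100> is 0. Key observation: steps 15-16 multiply out to the identity, so the circuit reduces to the remaining gates.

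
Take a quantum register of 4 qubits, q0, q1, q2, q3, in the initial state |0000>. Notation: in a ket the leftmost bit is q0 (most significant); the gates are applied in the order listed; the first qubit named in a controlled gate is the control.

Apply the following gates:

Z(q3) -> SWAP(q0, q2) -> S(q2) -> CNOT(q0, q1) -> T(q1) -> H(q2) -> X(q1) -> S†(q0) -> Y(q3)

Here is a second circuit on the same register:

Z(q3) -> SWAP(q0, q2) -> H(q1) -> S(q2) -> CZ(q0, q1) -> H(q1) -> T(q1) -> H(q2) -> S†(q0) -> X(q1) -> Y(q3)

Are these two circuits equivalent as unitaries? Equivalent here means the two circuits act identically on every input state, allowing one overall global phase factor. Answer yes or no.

Yes: on every input state the two circuits agree up to one overall phase factor.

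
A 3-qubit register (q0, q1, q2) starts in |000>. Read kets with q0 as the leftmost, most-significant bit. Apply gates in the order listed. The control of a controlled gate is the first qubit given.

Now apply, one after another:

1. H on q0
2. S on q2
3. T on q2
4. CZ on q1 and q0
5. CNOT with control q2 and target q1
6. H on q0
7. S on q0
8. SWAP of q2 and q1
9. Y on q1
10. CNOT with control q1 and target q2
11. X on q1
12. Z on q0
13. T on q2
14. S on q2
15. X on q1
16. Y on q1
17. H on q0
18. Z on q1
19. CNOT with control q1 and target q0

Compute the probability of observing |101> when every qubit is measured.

A full measurement returns |101> with probability 1/2.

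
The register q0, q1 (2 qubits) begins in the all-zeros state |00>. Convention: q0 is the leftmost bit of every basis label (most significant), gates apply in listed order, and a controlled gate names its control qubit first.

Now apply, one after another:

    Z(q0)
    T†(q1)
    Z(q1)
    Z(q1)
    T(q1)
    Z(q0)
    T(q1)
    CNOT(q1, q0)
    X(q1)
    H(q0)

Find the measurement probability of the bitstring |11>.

Outcome |11> occurs with probability 1/2.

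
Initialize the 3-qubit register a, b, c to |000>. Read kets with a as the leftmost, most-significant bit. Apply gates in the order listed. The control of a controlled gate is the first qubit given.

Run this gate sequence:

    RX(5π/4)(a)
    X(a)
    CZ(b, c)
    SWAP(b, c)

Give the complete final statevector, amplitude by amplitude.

The resulting statevector has amplitude -I*sqrt(sqrt(2) + 2)/2 on |000>, -sqrt(2 - sqrt(2))/2 on |100>, and 0 on every other basis state.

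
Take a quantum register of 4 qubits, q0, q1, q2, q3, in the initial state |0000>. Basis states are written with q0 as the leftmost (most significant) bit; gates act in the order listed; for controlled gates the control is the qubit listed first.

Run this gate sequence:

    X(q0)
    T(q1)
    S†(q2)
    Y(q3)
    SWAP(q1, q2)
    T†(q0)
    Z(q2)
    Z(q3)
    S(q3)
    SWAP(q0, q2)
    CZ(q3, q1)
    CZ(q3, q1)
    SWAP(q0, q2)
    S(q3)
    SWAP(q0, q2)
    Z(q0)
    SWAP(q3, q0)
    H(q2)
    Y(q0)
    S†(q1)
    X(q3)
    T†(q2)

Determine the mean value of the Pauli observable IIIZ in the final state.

The expectation value of IIIZ is -1.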